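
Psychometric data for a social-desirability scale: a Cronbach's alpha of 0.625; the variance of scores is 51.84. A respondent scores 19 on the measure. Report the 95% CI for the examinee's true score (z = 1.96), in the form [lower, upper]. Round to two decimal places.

SD = √51.84 ≃ 7.200
SEM = 7.200 · √(1 − 0.625) = 7.200 · √0.375 ≃ 7.200 · 0.612 ≃ 4.409
Half-width = 1.96·4.409 ≃ 8.642
95% CI: 19 ± 8.642 = [10.358, 27.642]

[10.36, 27.64]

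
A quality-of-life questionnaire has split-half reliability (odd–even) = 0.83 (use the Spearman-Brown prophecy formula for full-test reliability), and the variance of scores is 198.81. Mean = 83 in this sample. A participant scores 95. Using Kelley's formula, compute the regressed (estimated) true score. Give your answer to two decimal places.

Spearman-Brown: r = 2(0.83) / (1 + 0.83) = 1.660 / 1.830 ≈ 0.907
T̂ = r·X + (1 − r)·M = 0.907·95 + 0.093·83 ≈ 86.175 + 7.710 ≈ 93.885

93.89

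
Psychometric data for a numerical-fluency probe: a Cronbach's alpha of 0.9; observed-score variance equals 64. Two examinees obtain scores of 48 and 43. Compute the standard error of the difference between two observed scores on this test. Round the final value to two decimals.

SD = √64 ≈ 8.000
SEM = 8.000 · √(1 − 0.900) = 8.000 · √0.100 ≈ 8.000 · 0.316 ≈ 2.530
Standard error of the difference = 2.530·√2 ≈ 3.578

3.58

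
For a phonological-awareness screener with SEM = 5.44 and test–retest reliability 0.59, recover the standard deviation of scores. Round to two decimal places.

SD = 5.44 / √(1 − 0.59) ≃ 8.4959

8.50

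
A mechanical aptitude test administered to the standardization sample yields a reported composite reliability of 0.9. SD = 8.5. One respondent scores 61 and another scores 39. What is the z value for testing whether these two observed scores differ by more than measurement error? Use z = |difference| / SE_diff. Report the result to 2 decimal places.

5.79

SEM = 8.500*√(1 − 0.900) ≈ 2.688
SE_diff = SEM * √2 ≈ 2.688 * 1.414 ≈ 3.801
z = 22 / 3.801 ≈ 5.787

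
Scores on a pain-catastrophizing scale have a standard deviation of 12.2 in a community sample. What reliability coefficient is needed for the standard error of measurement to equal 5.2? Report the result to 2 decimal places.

r = 1 − (SEM / SD)² = 1 − (5.200 / 12.2)² ≃ 1 − 0.182 ≃ 0.818

0.82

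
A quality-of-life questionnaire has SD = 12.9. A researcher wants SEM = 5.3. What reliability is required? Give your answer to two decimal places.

0.83

r = 1 − (SEM / SD)² = 1 − (5.3000 / 12.9)² ≈ 1 − 0.1688 ≈ 0.8312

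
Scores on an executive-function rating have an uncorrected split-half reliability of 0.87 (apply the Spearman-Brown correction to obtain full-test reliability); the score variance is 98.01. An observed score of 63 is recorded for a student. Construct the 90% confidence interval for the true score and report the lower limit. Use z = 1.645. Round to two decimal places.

58.71

SD = √98.01 ≃ 9.9000
r_full = 2·0.87 / (1 + 0.87) ≃ 0.9305
SEM = 9.9000*√(1 − 0.9305) ≃ 2.6103
Half-width = 1.645*2.6103 ≃ 4.2939
Lower bound: 63 − 4.2939 = 58.7061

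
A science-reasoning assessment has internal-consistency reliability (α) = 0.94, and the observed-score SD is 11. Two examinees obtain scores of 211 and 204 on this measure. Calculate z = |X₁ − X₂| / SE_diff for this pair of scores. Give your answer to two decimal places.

1.84

The standard error of measurement is 11.00000*√(1 − 0.94000) ≃ 11.00000*0.24495 ≃ 2.69444.
SE_diff = SEM * √2 ≃ 2.69444 * 1.41421 ≃ 3.81051
z = |211 − 204| / 3.81051 = 7 / 3.81051 ≃ 1.83702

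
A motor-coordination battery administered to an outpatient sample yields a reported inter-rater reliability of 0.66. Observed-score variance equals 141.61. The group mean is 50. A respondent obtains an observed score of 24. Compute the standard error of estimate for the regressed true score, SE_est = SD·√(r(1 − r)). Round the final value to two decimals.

SD = √141.61 = 11.9000
SE_est = 11.9000·√[r(1 − r)] ≈ 5.6371

5.64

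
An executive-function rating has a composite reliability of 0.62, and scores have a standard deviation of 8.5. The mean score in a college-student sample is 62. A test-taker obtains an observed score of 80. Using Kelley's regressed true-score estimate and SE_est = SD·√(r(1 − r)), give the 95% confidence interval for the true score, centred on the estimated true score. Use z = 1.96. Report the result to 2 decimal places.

[65.07, 81.25]

T̂ = 0.6200(80) + 0.3800(62) ≈ 73.1600
SE_est = SD × √(r(1 − r)) = 8.5000 × √0.2356 ≈ 8.5000 × 0.4854 ≈ 4.1258
95% CI: 73.1600 ± 8.0865 ≈ (65.0735, 81.2465)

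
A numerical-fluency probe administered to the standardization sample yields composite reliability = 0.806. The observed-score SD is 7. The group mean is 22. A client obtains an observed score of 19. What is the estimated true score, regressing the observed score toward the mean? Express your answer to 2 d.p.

19.58

Estimated true score = 0.806×19 + (1 − 0.806)×22 ≈ 19.582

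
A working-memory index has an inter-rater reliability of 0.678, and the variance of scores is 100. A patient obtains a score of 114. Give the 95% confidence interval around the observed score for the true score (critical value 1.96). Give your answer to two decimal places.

[102.88, 125.12]

SD = √100 ≈ 10.00000
The standard error of measurement is 10.00000·√(1 − 0.67800) ≈ 10.00000·0.56745 ≈ 5.67450.
Margin = 1.96 · 5.67450 ≈ 11.12203
95% CI: 114 ± 11.12203 = [102.87797, 125.12203]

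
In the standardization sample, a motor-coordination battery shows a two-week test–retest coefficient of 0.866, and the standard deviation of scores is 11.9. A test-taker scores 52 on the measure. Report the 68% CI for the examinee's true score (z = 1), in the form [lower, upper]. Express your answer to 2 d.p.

[47.64, 56.36]

SEM = 11.90000 · √(1 − 0.86600) = 11.90000 · √0.13400 ≈ 11.90000 · 0.36606 ≈ 4.35612
1 · SEM ≈ 4.35612
Interval: (47.64388, 56.35612)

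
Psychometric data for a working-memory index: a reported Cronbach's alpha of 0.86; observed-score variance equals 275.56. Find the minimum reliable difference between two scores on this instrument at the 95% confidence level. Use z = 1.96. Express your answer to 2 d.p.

σ = 275.56^(1/2) = 16.600
SEM = 16.600 · √(1 − 0.860) = 16.600 · √0.140 ≈ 16.600 · 0.374 ≈ 6.211
SE_diff = √2 · SEM ≈ 8.784
Minimum reliable difference = 1.96 · SE_diff ≈ 1.96 · 8.784 ≈ 17.216

17.22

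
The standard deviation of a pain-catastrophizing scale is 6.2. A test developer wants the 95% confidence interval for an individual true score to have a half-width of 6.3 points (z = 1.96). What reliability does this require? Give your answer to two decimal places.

SEM needed = half-width / z = 6.3/1.96 ≈ 3.214
r = 1 − (3.214/6.2)² ≈ 1 − 0.269 ≈ 0.731

0.73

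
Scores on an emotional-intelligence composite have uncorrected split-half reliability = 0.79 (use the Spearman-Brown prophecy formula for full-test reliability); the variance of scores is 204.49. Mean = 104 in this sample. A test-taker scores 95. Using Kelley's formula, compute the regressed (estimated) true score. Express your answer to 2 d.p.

Spearman-Brown: r = 2(0.79) / (1 + 0.79) = 1.5800 / 1.7900 ≈ 0.8827
T̂ = r·X + (1 − r)·M = 0.8827×95 + 0.1173×104 ≈ 83.8547 + 12.2011 ≈ 96.0559

96.06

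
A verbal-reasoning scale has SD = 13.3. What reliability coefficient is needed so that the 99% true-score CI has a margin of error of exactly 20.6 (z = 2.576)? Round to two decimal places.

0.64

SEM needed = half-width / z = 20.6/2.576 ≈ 7.997
r = 1 − (SEM / SD)² = 1 − (7.997 / 13.3)² ≈ 1 − 0.362 ≈ 0.638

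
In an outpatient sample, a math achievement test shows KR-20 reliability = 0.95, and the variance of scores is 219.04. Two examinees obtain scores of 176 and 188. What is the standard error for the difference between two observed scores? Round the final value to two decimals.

4.68

σ = 219.04^(1/2) = 14.8000
SEM = 14.8000·√(1 − 0.9500) ≈ 3.3094
SE_diff = SEM · √2 ≈ 3.3094 · 1.4142 ≈ 4.6802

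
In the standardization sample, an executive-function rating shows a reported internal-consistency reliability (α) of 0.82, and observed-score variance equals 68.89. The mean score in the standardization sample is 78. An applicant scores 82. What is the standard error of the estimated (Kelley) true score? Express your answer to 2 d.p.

3.19

σ = 68.89^(1/2) = 8.3000
SE_est = SD * √(r(1 − r)) = 8.3000 * √0.1476 ≈ 8.3000 * 0.3842 ≈ 3.1888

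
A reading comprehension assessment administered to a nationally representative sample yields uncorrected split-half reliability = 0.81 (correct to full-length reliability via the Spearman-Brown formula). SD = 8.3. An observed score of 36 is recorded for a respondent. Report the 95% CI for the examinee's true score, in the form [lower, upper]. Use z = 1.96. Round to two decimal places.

[30.73, 41.27]

Spearman-Brown: r = 2(0.81) / (1 + 0.81) = 1.62000 / 1.81000 ≈ 0.89503
SEM = 8.30000 · √(1 − 0.89503) = 8.30000 · √0.10497 ≈ 8.30000 · 0.32399 ≈ 2.68915
Half-width = 1.96·2.68915 ≈ 5.27074
95% CI: 36 ± 5.27074 = [30.72926, 41.27074]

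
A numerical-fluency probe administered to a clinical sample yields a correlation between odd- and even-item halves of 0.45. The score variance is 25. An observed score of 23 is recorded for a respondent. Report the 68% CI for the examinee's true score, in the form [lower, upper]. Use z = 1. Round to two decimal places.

[19.92, 26.08]

σ = 25^(1/2) = 5.0000
Full-length reliability (Spearman-Brown) = 2(0.45)/(1+0.45) ≃ 0.6207
SEM = 5.0000 · √(1 − 0.6207) = 5.0000 · √0.3793 ≃ 5.0000 · 0.6159 ≃ 3.0794
1 · SEM ≃ 3.0794
68% CI: 23 ± 3.0794 = [19.9206, 26.0794]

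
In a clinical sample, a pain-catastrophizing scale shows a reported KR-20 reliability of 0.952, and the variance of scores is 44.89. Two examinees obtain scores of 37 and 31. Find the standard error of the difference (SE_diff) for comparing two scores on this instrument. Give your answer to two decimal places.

SD = √44.89 = 6.7000
SEM = 6.7000·√(1 − 0.9520) ≈ 1.4679
SE_diff = √2 · SEM ≈ 2.0759

2.08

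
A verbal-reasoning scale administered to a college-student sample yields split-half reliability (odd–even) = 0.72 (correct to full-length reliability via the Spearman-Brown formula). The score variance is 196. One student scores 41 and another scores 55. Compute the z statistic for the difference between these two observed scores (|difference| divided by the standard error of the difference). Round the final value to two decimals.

1.75

SD = √196 = 14.00000
Full-length reliability (Spearman-Brown) = 2(0.72)/(1+0.72) ≃ 0.83721
The standard error of measurement is 14.00000·√(1 − 0.83721) ≃ 14.00000·0.40347 ≃ 5.64863.
Standard error of the difference = 5.64863·√2 ≃ 7.98836
z = |41 − 55| / 7.98836 = 14 / 7.98836 ≃ 1.75255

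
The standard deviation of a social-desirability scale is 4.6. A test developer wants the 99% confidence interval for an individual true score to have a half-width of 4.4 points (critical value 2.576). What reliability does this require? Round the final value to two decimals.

Required SEM = 4.4 / 2.576 ≈ 1.708
Required reliability = 1 − (SEM/SD)² = 1 − 0.138 ≈ 0.862

0.86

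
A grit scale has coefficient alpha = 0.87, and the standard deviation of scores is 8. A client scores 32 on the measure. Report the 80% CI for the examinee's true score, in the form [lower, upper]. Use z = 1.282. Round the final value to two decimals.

[28.30, 35.70]

SEM = 8.000 · √(1 − 0.870) = 8.000 · √0.130 ≃ 8.000 · 0.361 ≃ 2.884
1.282 · SEM ≃ 3.698
80% CI: 32 ± 3.698 = [28.302, 35.698]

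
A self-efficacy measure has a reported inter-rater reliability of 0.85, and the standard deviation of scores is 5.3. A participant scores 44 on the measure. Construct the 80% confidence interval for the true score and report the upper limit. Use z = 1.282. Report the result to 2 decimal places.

46.63

The standard error of measurement is 5.3000·√(1 − 0.8500) ≈ 5.3000·0.3873 ≈ 2.0527.
1.282 · SEM ≈ 2.6315
Upper bound: 44 + 2.6315 = 46.6315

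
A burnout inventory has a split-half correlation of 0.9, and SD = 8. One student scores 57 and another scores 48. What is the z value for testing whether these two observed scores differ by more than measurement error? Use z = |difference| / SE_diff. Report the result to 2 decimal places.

3.47

Spearman-Brown: r = 2(0.9) / (1 + 0.9) = 1.800 / 1.900 ≈ 0.947
SEM = 8.000 · √(1 − 0.947) = 8.000 · √0.053 ≈ 8.000 · 0.229 ≈ 1.835
SE_diff = √2 · SEM ≈ 2.596
z = 9 / 2.596 ≈ 3.467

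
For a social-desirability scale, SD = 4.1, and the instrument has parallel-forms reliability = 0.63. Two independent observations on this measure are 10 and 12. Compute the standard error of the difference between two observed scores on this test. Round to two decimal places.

3.53

SEM = 4.1000 * √(1 − 0.6300) = 4.1000 * √0.3700 ≈ 4.1000 * 0.6083 ≈ 2.4939
SE_diff = √2 * SEM ≈ 3.5270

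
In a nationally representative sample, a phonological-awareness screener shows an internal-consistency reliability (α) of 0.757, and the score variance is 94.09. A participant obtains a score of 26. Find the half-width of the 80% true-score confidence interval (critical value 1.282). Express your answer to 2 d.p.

6.13

SD = √94.09 ≃ 9.700
SEM = 9.700 * √(1 − 0.757) = 9.700 * √0.243 ≃ 9.700 * 0.493 ≃ 4.782
Half-width = 1.282*4.782 ≃ 6.130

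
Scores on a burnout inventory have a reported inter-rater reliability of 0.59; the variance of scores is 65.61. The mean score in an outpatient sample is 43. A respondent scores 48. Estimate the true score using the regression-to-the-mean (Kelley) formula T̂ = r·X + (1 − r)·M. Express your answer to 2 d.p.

45.95

T̂ = 0.5900(48) + 0.4100(43) ≈ 45.9500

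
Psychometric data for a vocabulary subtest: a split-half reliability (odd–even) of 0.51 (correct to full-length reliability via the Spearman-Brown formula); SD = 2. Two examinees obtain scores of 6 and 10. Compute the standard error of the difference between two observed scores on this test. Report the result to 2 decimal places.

1.61

Spearman-Brown: r = 2(0.51) / (1 + 0.51) = 1.0200 / 1.5100 ≈ 0.6755
SEM = 2.0000 × √(1 − 0.6755) = 2.0000 × √0.3245 ≈ 2.0000 × 0.5697 ≈ 1.1393
Standard error of the difference = 1.1393·√2 ≈ 1.6112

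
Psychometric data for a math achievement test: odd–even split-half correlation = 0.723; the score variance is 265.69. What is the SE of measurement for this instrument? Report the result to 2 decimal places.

σ = 265.69^(1/2) = 16.300
Spearman-Brown: r = 2(0.723) / (1 + 0.723) = 1.446 / 1.723 ≃ 0.839
SEM = 16.300 × √(1 − 0.839) = 16.300 × √0.161 ≃ 16.300 × 0.401 ≃ 6.536

6.54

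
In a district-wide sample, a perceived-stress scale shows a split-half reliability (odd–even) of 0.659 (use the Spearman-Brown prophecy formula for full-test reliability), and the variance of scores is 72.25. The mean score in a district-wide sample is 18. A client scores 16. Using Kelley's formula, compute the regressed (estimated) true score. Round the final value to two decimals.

Spearman-Brown: r = 2(0.659) / (1 + 0.659) = 1.3180 / 1.6590 ≃ 0.7945
T̂ = 0.7945(16) + 0.2055(18) ≃ 16.4111

16.41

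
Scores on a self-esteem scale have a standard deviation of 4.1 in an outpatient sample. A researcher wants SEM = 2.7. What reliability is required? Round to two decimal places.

0.57

Required reliability = 1 − (SEM/SD)² = 1 − 0.43367 ≃ 0.56633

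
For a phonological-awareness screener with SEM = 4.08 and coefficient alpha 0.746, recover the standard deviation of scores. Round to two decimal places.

8.10

SD = SEM / √(1 − r) = 4.08 / √0.25400 ≈ 4.08 / 0.50398 ≈ 8.09549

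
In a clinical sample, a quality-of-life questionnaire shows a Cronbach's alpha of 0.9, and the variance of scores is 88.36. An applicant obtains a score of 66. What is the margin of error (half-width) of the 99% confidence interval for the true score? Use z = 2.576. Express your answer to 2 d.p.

SD = √88.36 ≈ 9.400
SEM = 9.400*√(1 − 0.900) ≈ 2.973
Margin = 2.576 * 2.973 ≈ 7.657

7.66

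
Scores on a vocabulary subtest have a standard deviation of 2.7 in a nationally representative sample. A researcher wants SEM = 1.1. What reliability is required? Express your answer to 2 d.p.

0.83

r = 1 − (1.10000/2.7)² ≈ 1 − 0.16598 ≈ 0.83402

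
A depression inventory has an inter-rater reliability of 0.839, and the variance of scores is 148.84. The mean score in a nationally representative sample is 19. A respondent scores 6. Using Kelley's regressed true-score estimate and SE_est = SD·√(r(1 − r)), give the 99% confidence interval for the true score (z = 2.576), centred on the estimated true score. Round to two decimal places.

σ = 148.84^(1/2) = 12.200
T̂ = 0.839(6) + 0.161(19) ≃ 8.093
SE_est = 12.200·√[r(1 − r)] ≃ 4.484
99% CI: 8.093 ± 11.550 ≃ (-3.457, 19.643)

[-3.46, 19.64]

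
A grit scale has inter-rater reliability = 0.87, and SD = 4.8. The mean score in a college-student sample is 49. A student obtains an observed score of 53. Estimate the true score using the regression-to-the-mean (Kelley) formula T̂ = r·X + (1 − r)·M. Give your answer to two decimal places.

52.48

T̂ = r·X + (1 − r)·M = 0.8700×53 + 0.1300×49 = 46.1100 + 6.3700 ≈ 52.4800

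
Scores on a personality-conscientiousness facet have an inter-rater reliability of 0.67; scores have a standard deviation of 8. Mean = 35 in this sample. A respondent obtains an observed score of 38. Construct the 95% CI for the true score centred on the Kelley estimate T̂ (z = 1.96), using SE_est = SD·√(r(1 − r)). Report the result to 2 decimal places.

T̂ = 0.67000(38) + 0.33000(35) ≃ 37.01000
SE_est = SD · √(r(1 − r)) = 8.00000 · √0.22110 ≃ 8.00000 · 0.47021 ≃ 3.76170
CI = 37.01000 ± 1.96 · 3.76170 → [29.63706, 44.38294]

[29.64, 44.38]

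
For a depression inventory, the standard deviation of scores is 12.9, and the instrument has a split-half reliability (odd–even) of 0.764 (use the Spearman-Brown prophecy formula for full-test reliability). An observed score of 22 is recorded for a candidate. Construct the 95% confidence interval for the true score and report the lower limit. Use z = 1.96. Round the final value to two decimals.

12.75

Spearman-Brown: r = 2(0.764) / (1 + 0.764) = 1.5280 / 1.7640 ≃ 0.8662
SEM = 12.9000 * √(1 − 0.8662) = 12.9000 * √0.1338 ≃ 12.9000 * 0.3658 ≃ 4.7184
1.96 * SEM ≃ 9.2481
Lower limit = 22 − 9.2481 ≃ 12.7519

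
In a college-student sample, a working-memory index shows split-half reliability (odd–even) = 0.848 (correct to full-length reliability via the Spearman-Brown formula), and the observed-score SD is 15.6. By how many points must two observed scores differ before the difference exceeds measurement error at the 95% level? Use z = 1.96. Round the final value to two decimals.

Full-length reliability (Spearman-Brown) = 2(0.848)/(1+0.848) ≈ 0.91775
SEM = 15.60000×√(1 − 0.91775) ≈ 4.47399
SE_diff = √2 × SEM ≈ 6.32718
Smallest detectable difference = 1.96×6.32718 ≈ 12.40128

12.40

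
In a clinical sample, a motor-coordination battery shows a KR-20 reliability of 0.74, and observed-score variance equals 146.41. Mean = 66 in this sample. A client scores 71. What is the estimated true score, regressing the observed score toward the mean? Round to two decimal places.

T̂ = r·X + (1 − r)·M = 0.7400*71 + 0.2600*66 = 52.5400 + 17.1600 ≈ 69.7000

69.70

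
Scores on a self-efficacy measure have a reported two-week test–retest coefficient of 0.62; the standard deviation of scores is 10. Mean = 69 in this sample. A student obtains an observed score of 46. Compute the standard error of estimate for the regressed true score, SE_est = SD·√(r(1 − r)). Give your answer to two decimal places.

4.85

SE_est = 10.00000·√(0.62000·0.38000) ≈ 4.85386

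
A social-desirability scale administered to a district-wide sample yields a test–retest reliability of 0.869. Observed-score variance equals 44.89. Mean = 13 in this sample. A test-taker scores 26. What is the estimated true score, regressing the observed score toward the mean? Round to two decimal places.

24.30

T̂ = 0.869(26) + 0.131(13) ≈ 24.297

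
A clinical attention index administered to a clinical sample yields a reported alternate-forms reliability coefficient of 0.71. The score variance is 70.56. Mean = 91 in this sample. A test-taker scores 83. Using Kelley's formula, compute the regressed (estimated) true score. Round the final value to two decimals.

85.32

T̂ = r·X + (1 − r)·M = 0.7100*83 + 0.2900*91 = 58.9300 + 26.3900 ≈ 85.3200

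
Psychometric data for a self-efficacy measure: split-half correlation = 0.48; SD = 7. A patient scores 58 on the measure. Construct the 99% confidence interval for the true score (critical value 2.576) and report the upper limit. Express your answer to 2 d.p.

68.69

Full-length reliability (Spearman-Brown) = 2(0.48)/(1+0.48) ≃ 0.649
The standard error of measurement is 7.000·√(1 − 0.649) ≃ 7.000·0.593 ≃ 4.149.
Margin = 2.576 · 4.149 ≃ 10.688
Upper limit = 58 + 10.688 ≃ 68.688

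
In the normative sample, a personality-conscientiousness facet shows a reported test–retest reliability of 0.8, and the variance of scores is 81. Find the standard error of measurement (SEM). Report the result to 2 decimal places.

SD = √81 ≈ 9.0000
SEM = 9.0000 × √(1 − 0.8000) = 9.0000 × √0.2000 ≈ 9.0000 × 0.4472 ≈ 4.0249

4.02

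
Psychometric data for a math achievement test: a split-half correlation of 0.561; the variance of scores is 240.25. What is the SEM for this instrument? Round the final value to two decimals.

σ = 240.25^(1/2) = 15.50000
Full-length reliability (Spearman-Brown) = 2(0.561)/(1+0.561) ≃ 0.71877
SEM = 15.50000 * √(1 − 0.71877) = 15.50000 * √0.28123 ≃ 15.50000 * 0.53031 ≃ 8.21982

8.22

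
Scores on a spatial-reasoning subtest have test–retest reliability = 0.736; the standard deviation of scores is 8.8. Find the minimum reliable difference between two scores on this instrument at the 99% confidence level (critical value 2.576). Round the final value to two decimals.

The standard error of measurement is 8.80000*√(1 − 0.73600) ≈ 8.80000*0.51381 ≈ 4.52152.
SE_diff = √2 * SEM ≈ 6.39440
Minimum reliable difference = 2.576 * SE_diff ≈ 2.576 * 6.39440 ≈ 16.47197

16.47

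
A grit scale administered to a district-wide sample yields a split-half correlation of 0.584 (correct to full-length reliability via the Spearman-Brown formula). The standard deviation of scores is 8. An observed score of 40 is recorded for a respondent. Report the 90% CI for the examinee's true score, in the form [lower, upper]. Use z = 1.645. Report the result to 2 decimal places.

[33.26, 46.74]

Spearman-Brown: r = 2(0.584) / (1 + 0.584) = 1.1680 / 1.5840 ≃ 0.7374
SEM = 8.0000 × √(1 − 0.7374) = 8.0000 × √0.2626 ≃ 8.0000 × 0.5125 ≃ 4.0998
Margin = 1.645 × 4.0998 ≃ 6.7441
Interval: (33.2559, 46.7441)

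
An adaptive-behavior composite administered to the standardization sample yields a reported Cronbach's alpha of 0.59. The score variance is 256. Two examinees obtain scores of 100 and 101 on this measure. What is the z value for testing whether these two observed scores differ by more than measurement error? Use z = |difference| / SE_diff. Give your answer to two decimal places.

0.07

σ = 256^(1/2) = 16.0000
The standard error of measurement is 16.0000*√(1 − 0.5900) ≃ 16.0000*0.6403 ≃ 10.2450.
SE_diff = SEM * √2 ≃ 10.2450 * 1.4142 ≃ 14.4886
z = 1 / 14.4886 ≃ 0.0690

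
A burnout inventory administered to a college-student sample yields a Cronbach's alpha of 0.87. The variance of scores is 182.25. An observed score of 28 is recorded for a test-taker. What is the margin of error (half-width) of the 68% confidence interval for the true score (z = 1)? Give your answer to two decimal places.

σ = 182.25^(1/2) = 13.5000
SEM = 13.5000×√(1 − 0.8700) ≈ 4.8675
Half-width = 1×4.8675 ≈ 4.8675

4.87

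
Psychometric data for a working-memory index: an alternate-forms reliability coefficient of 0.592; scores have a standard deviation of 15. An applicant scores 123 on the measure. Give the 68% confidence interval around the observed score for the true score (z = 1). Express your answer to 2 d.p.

[113.42, 132.58]

The standard error of measurement is 15.0000·√(1 − 0.5920) ≃ 15.0000·0.6387 ≃ 9.5812.
Margin = 1 · 9.5812 ≃ 9.5812
CI = 123 ± 9.5812 → [113.4188, 132.5812]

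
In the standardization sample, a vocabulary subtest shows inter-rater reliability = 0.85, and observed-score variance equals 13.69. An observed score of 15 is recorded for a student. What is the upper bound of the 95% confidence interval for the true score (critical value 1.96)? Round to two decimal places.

σ = 13.69^(1/2) = 3.70000
SEM = 3.70000·√(1 − 0.85000) ≃ 1.43300
Half-width = 1.96·1.43300 ≃ 2.80869
Upper limit = 15 + 2.80869 ≃ 17.80869

17.81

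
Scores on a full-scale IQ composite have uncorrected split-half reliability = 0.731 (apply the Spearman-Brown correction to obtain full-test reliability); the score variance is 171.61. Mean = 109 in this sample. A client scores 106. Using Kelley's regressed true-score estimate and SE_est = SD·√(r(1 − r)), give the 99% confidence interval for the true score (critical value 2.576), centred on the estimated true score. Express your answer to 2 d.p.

[94.24, 118.69]

SD = √171.61 = 13.1000
r_full = 2·0.731 / (1 + 0.731) ≈ 0.8446
T̂ = 0.8446(106) + 0.1554(109) ≈ 106.4662
SE_est = SD · √(r(1 − r)) = 13.1000 · √0.1313 ≈ 13.1000 · 0.3623 ≈ 4.7460
CI = 106.4662 ± 2.576 · 4.7460 → [94.2406, 118.6918]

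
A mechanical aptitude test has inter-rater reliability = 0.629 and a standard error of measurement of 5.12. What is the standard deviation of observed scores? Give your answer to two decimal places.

σ = SEM·(1 − r)^(−1/2) ≈ 5.12·1.64177 ≈ 8.40588

8.41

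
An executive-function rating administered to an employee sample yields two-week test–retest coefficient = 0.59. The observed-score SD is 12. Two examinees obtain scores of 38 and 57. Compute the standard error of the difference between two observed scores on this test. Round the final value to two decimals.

10.87

SEM = 12.0000 · √(1 − 0.5900) = 12.0000 · √0.4100 ≃ 12.0000 · 0.6403 ≃ 7.6837
Standard error of the difference = 7.6837·√2 ≃ 10.8665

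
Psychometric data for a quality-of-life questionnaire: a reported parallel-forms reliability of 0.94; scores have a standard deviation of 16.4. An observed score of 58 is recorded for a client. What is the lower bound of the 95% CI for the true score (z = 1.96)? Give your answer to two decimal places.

50.13

SEM = 16.4000 * √(1 − 0.9400) = 16.4000 * √0.0600 ≈ 16.4000 * 0.2449 ≈ 4.0172
Half-width = 1.96*4.0172 ≈ 7.8736
Lower bound: 58 − 7.8736 = 50.1264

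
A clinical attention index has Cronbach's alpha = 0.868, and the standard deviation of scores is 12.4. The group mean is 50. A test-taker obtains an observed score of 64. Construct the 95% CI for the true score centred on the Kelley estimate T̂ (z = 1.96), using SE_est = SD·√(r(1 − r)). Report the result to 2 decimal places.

T̂ = r·X + (1 − r)·M = 0.86800*64 + 0.13200*50 = 55.55200 + 6.60000 ≃ 62.15200
SE_est = 12.40000·√[r(1 − r)] ≃ 4.19729
CI = 62.15200 ± 1.96 * 4.19729 → [53.92532, 70.37868]

[53.93, 70.38]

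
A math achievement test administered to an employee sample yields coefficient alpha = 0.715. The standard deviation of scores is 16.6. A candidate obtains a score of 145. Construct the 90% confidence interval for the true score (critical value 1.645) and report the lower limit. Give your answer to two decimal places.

SEM = 16.6000 * √(1 − 0.7150) = 16.6000 * √0.2850 ≈ 16.6000 * 0.5339 ≈ 8.8620
Half-width = 1.645*8.8620 ≈ 14.5779
Lower limit = 145 − 14.5779 ≈ 130.4221

130.42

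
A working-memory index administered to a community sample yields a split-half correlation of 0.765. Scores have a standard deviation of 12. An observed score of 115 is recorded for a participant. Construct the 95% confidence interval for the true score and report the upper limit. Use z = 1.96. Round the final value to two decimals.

Full-length reliability (Spearman-Brown) = 2(0.765)/(1+0.765) ≃ 0.867
SEM = 12.000 × √(1 − 0.867) = 12.000 × √0.133 ≃ 12.000 × 0.365 ≃ 4.379
Margin = 1.96 × 4.379 ≃ 8.582
Upper bound: 115 + 8.582 = 123.582

123.58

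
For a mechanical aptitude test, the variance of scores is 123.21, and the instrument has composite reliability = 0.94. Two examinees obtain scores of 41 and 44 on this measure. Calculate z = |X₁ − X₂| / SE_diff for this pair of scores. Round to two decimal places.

SD = √123.21 ≃ 11.1000
SEM = 11.1000 · √(1 − 0.9400) = 11.1000 · √0.0600 ≃ 11.1000 · 0.2449 ≃ 2.7189
Standard error of the difference = 2.7189·√2 ≃ 3.8452
z = 3 / 3.8452 ≃ 0.7802

0.78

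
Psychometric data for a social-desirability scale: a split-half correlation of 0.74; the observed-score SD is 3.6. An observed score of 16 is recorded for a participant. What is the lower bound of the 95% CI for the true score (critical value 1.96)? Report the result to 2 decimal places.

Full-length reliability (Spearman-Brown) = 2(0.74)/(1+0.74) ≃ 0.8506
SEM = 3.6000 · √(1 − 0.8506) = 3.6000 · √0.1494 ≃ 3.6000 · 0.3866 ≃ 1.3916
Margin = 1.96 · 1.3916 ≃ 2.7275
Lower bound: 16 − 2.7275 = 13.2725

13.27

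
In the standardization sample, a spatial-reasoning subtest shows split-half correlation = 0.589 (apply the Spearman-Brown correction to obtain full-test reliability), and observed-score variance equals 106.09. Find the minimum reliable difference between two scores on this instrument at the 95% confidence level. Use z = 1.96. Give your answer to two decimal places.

14.52

SD = √106.09 = 10.300
Full-length reliability (Spearman-Brown) = 2(0.589)/(1+0.589) ≈ 0.741
SEM = 10.300 * √(1 − 0.741) = 10.300 * √0.259 ≈ 10.300 * 0.509 ≈ 5.238
SE_diff = √2 * SEM ≈ 7.408
Smallest detectable difference = 1.96*7.408 ≈ 14.520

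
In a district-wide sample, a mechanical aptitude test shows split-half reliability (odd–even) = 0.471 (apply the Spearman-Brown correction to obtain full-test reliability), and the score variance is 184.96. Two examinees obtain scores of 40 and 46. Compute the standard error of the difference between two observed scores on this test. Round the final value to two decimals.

SD = √184.96 ≈ 13.600
Full-length reliability (Spearman-Brown) = 2(0.471)/(1+0.471) ≈ 0.640
The standard error of measurement is 13.600*√(1 − 0.640) ≈ 13.600*0.600 ≈ 8.156.
Standard error of the difference = 8.156·√2 ≈ 11.534

11.53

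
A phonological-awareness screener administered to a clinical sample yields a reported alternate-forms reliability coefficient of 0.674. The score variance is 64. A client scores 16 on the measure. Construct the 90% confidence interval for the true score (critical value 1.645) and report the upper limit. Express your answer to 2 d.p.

SD = √64 = 8.000
The standard error of measurement is 8.000·√(1 − 0.674) ≈ 8.000·0.571 ≈ 4.568.
1.645 · SEM ≈ 7.514
Upper limit = 16 + 7.514 ≈ 23.514

23.51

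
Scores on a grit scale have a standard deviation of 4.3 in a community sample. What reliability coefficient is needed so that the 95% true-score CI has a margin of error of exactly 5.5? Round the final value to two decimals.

0.57

Required SEM = 5.5 / 1.96 ≃ 2.8061
Required reliability = 1 − (SEM/SD)² = 1 − 0.4259 ≃ 0.5741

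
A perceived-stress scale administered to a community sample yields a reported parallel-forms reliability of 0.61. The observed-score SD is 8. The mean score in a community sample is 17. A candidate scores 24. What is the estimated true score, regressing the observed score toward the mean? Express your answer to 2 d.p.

21.27

T̂ = 0.6100(24) + 0.3900(17) ≈ 21.2700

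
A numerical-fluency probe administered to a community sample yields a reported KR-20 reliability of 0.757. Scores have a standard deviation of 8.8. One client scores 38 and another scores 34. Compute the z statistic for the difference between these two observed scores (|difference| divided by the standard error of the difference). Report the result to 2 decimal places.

SEM = 8.800 * √(1 − 0.757) = 8.800 * √0.243 ≈ 8.800 * 0.493 ≈ 4.338
SE_diff = √2 * SEM ≈ 6.135
z = 4 / 6.135 ≈ 0.652

0.65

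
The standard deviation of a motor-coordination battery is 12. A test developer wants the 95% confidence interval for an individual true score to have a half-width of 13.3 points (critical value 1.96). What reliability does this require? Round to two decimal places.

SEM needed = half-width / z = 13.3/1.96 ≃ 6.7857
r = 1 − (6.7857/12)² ≃ 1 − 0.3198 ≃ 0.6802

0.68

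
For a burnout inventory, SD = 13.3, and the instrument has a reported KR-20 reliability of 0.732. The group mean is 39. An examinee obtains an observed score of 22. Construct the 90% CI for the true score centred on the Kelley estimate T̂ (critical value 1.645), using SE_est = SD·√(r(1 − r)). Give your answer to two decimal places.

[16.87, 36.25]

Estimated true score = 0.73200×22 + (1 − 0.73200)×39 ≈ 26.55600
SE_est = SD × √(r(1 − r)) = 13.30000 × √0.19618 ≈ 13.30000 × 0.44292 ≈ 5.89080
CI = 26.55600 ± 1.645 × 5.89080 → [16.86563, 36.24637]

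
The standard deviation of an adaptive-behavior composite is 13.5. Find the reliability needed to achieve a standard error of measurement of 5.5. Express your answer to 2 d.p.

Required reliability = 1 − (SEM/SD)² = 1 − 0.16598 ≈ 0.83402

0.83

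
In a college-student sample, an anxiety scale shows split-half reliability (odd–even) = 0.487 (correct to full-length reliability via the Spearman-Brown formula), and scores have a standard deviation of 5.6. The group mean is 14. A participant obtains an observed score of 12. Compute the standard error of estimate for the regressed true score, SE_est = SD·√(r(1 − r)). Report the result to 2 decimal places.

2.66

Spearman-Brown: r = 2(0.487) / (1 + 0.487) = 0.974 / 1.487 ≈ 0.655
SE_est = SD × √(r(1 − r)) = 5.600 × √0.226 ≈ 5.600 × 0.475 ≈ 2.662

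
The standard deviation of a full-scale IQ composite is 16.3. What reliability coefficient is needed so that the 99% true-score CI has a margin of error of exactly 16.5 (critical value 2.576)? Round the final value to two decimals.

0.85

SEM needed = half-width / z = 16.5/2.576 ≈ 6.4053
r = 1 − (6.4053/16.3)² ≈ 1 − 0.1544 ≈ 0.8456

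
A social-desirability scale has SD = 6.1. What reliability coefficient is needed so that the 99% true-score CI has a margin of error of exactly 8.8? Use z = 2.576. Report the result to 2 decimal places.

SEM needed = half-width / z = 8.8/2.576 ≃ 3.416
r = 1 − (3.416/6.1)² ≃ 1 − 0.314 ≃ 0.686

0.69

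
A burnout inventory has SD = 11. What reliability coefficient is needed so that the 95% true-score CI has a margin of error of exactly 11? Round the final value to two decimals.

SEM needed = half-width / z = 11/1.96 ≈ 5.612
Required reliability = 1 − (SEM/SD)² = 1 − 0.260 ≈ 0.740

0.74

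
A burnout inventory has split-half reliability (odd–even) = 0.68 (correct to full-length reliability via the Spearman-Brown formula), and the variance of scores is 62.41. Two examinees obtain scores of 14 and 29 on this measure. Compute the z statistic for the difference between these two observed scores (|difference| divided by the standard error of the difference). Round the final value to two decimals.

SD = √62.41 = 7.900
Spearman-Brown: r = 2(0.68) / (1 + 0.68) = 1.360 / 1.680 ≈ 0.810
SEM = 7.900 · √(1 − 0.810) = 7.900 · √0.190 ≈ 7.900 · 0.436 ≈ 3.448
SE_diff = SEM · √2 ≈ 3.448 · 1.414 ≈ 4.876
z = 15 / 4.876 ≈ 3.076

3.08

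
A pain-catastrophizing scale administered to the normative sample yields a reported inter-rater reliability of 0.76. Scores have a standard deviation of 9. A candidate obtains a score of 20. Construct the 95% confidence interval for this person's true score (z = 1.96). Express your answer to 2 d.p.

[11.36, 28.64]

SEM = 9.000 * √(1 − 0.760) = 9.000 * √0.240 ≈ 9.000 * 0.490 ≈ 4.409
Half-width = 1.96*4.409 ≈ 8.642
Interval: (11.358, 28.642)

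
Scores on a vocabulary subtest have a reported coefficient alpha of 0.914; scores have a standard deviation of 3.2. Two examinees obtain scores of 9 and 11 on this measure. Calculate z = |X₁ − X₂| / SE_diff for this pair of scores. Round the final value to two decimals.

1.51

The standard error of measurement is 3.200×√(1 − 0.914) ≈ 3.200×0.293 ≈ 0.938.
Standard error of the difference = 0.938·√2 ≈ 1.327
z = 2 / 1.327 ≈ 1.507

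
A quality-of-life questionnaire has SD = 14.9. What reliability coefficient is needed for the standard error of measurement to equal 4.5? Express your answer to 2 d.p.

0.91

Required reliability = 1 − (SEM/SD)² = 1 − 0.091 ≈ 0.909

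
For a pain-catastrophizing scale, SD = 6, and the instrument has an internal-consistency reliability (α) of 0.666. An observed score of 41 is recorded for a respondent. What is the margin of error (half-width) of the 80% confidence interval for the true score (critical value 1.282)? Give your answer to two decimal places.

4.45

SEM = 6.000 × √(1 − 0.666) = 6.000 × √0.334 ≃ 6.000 × 0.578 ≃ 3.468
1.282 × SEM ≃ 4.445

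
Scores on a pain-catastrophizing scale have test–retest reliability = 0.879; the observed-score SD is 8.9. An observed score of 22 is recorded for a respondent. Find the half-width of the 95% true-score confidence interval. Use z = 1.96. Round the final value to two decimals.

SEM = 8.90000 * √(1 − 0.87900) = 8.90000 * √0.12100 ≈ 8.90000 * 0.34785 ≈ 3.09587
Margin = 1.96 * 3.09587 ≈ 6.06790

6.07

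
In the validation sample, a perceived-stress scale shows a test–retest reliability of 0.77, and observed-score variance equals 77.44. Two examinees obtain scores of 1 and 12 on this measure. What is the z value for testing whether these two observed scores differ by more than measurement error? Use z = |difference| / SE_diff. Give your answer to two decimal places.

SD = √77.44 ≈ 8.800
SEM = 8.800 × √(1 − 0.770) = 8.800 × √0.230 ≈ 8.800 × 0.480 ≈ 4.220
SE_diff = SEM × √2 ≈ 4.220 × 1.414 ≈ 5.968
z = 11 / 5.968 ≈ 1.843

1.84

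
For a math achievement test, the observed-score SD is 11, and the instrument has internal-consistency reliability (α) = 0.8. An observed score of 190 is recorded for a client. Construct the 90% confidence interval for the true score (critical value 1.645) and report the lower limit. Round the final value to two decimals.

SEM = 11.0000×√(1 − 0.8000) ≈ 4.9193
Half-width = 1.645×4.9193 ≈ 8.0923
Lower bound: 190 − 8.0923 = 181.9077

181.91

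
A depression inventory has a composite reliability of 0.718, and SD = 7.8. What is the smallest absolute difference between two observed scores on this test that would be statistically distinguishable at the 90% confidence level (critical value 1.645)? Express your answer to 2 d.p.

SEM = 7.800·√(1 − 0.718) ≈ 4.142
Standard error of the difference = 4.142·√2 ≈ 5.858
Smallest detectable difference = 1.645·5.858 ≈ 9.636

9.64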